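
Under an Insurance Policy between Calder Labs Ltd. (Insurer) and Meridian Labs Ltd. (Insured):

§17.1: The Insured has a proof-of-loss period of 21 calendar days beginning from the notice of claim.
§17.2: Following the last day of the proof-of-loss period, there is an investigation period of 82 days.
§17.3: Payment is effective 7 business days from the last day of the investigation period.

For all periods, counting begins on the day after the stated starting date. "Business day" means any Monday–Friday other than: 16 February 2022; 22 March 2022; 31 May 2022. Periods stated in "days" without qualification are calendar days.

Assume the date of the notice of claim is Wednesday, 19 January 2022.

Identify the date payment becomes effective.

The last day of the proof-of-loss period: 21 calendar days after 19 January 2022 is 9 February 2022.
The last day of the investigation period: 9 February 2022 + 82 days = 2 May 2022.
The date payment becomes effective: 7 business days after Monday, 2 May 2022, skipping weekends — May 3, May 4, May 5, May 6, May 9, May 10, May 11 — lands on Wednesday, 11 May 2022.

11 May 2022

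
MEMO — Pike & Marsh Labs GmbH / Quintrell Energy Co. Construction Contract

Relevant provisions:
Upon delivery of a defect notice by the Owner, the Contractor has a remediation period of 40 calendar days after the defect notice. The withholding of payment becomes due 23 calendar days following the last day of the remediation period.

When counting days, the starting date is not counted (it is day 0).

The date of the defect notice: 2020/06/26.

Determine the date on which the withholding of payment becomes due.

Adding 40 calendar days to 2020/06/26 gives 2020/08/05, which is the last day of the remediation period.
Adding 23 calendar days to 2020/08/05 gives 2020/08/28, which is the date on which the withholding of payment becomes due.

2020/08/28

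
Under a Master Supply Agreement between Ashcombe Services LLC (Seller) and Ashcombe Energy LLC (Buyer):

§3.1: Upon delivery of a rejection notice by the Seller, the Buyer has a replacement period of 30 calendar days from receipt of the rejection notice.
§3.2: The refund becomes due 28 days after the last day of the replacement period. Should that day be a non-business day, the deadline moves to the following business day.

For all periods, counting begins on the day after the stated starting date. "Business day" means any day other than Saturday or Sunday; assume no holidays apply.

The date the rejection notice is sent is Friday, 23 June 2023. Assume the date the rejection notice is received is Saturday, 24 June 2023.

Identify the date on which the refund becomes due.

Adding 30 calendar days to 24 June 2023 gives 24 July 2023, which is the last day of the replacement period.
The date on which the refund becomes due: 28 calendar days after 24 July 2023 is 21 August 2023. 21 August 2023 is a Monday, so no roll-forward applies.

21 August 2023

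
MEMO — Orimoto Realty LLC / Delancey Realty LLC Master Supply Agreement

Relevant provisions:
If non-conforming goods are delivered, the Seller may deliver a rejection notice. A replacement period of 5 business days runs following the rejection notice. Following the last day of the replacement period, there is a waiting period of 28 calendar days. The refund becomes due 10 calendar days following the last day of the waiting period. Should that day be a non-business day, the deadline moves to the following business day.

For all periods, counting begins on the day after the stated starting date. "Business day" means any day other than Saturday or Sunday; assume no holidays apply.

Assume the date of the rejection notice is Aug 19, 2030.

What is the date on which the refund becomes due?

Oct 3, 2030

The last day of the replacement period: counting 5 business days from Monday, Aug 19, 2030 (Aug 20, Aug 21, Aug 22, Aug 23, Aug 26, skipping weekends) reaches Monday, Aug 26, 2030.
The last day of the waiting period: Aug 26, 2030 + 28 days = Sep 23, 2030.
Adding 10 calendar days to Sep 23, 2030 gives Oct 3, 2030, which is the date on which the refund becomes due. Oct 3, 2030 is a Thursday, so no roll-forward applies.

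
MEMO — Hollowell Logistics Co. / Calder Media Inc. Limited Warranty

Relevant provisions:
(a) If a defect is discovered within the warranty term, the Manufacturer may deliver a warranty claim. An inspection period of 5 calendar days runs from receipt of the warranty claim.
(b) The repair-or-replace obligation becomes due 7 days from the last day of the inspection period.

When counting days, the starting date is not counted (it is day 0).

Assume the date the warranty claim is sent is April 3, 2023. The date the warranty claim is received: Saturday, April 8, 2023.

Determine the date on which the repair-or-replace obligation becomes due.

The last day of the inspection period: April 8, 2023 + 5 days = April 13, 2023.
Adding 7 calendar days to April 13, 2023 gives April 20, 2023, which is the date on which the repair-or-replace obligation becomes due.

April 20, 2023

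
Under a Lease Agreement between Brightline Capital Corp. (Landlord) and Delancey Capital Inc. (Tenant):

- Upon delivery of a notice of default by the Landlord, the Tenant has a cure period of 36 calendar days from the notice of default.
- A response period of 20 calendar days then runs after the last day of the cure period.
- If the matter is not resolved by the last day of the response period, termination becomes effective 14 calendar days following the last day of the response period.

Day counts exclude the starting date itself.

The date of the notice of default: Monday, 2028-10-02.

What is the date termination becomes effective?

The last day of the cure period: 36 calendar days after 2028-10-02 is 2028-11-07.
The last day of the response period: 20 calendar days after 2028-11-07 is 2028-11-27.
The date termination becomes effective: 14 calendar days after 2028-11-27 is 2028-12-11.

2028-12-11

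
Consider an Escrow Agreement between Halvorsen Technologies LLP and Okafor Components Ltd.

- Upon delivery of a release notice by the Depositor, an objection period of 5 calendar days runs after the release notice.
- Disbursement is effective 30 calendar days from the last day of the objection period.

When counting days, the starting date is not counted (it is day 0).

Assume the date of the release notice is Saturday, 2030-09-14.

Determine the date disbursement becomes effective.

The last day of the objection period: 5 calendar days after 2030-09-14 is 2030-09-19.
The date disbursement becomes effective: 2030-09-19 + 30 days = 2030-10-19.

2030-10-19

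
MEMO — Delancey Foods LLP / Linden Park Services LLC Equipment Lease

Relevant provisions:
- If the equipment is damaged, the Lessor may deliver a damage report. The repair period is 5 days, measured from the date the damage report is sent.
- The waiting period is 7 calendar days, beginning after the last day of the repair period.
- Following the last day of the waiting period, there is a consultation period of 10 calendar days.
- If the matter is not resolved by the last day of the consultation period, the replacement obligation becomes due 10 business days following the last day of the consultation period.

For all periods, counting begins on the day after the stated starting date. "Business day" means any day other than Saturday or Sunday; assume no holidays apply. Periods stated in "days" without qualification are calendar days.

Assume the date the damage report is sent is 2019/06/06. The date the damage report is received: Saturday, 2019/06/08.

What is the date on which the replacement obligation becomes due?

Adding 5 calendar days to 2019/06/06 gives 2019/06/11, which is the last day of the repair period.
The last day of the waiting period: 2019/06/11 + 7 days = 2019/06/18.
Adding 10 calendar days to 2019/06/18 gives 2019/06/28, which is the last day of the consultation period.
The date on which the replacement obligation becomes due: 10 business days after Friday, 2019/06/28, skipping weekends — Jul 1, Jul 2, Jul 3, Jul 4, Jul 5, Jul 8, Jul 9, Jul 10, Jul 11, Jul 12 — lands on Friday, 2019/07/12.

2019/07/12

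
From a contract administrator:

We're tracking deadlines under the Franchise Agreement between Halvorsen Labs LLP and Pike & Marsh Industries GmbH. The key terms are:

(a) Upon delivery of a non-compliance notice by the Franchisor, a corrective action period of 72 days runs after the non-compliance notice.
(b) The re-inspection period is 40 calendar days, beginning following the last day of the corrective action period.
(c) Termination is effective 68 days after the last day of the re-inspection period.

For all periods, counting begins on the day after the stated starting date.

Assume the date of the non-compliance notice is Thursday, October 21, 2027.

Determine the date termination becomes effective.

April 18, 2028

Adding 72 calendar days to October 21, 2027 gives January 1, 2028, which is the last day of the corrective action period.
Adding 40 calendar days to January 1, 2028 gives February 10, 2028, which is the last day of the re-inspection period.
The date termination becomes effective: 68 calendar days after February 10, 2028 is April 18, 2028.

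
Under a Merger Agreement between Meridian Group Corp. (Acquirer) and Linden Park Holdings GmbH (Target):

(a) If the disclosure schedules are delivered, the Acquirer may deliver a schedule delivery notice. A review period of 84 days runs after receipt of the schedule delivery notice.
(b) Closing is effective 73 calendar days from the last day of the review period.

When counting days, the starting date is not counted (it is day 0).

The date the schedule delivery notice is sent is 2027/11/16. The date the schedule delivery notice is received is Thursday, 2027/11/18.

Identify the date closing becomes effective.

2028/04/23

The last day of the review period: 2027/11/18 + 84 days = 2028/02/10.
The date closing becomes effective: 73 calendar days after 2028/02/10 is 2028/04/23.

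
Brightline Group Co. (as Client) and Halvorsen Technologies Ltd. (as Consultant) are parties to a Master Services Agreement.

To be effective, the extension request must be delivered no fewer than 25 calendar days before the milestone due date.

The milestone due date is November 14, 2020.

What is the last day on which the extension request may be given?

Counting back 25 calendar days from November 14, 2020 gives October 20, 2020.

October 20, 2020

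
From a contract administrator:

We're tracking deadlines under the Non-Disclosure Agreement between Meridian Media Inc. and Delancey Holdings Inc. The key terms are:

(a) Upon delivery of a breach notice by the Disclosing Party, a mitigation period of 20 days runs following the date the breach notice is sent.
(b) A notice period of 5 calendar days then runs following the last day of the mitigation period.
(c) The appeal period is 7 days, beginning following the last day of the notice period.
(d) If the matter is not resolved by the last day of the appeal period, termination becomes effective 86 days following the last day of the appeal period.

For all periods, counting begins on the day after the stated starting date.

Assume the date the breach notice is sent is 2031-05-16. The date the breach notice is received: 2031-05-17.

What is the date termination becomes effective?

Adding 20 calendar days to 2031-05-16 gives 2031-06-05, which is the last day of the mitigation period.
Adding 5 calendar days to 2031-06-05 gives 2031-06-10, which is the last day of the notice period.
The last day of the appeal period: 2031-06-10 + 7 days = 2031-06-17.
The date termination becomes effective: 2031-06-17 + 86 days = 2031-09-11.

2031-09-11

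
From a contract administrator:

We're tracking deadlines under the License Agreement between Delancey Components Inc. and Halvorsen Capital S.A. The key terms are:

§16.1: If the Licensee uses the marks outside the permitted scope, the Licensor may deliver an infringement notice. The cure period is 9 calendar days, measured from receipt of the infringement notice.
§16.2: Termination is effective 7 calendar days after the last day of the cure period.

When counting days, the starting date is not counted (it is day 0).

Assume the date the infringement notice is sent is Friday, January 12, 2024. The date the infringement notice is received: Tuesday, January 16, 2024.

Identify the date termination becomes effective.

February 1, 2024

Adding 9 calendar days to January 16, 2024 gives January 25, 2024, which is the last day of the cure period.
The date termination becomes effective: January 25, 2024 + 7 days = February 1, 2024.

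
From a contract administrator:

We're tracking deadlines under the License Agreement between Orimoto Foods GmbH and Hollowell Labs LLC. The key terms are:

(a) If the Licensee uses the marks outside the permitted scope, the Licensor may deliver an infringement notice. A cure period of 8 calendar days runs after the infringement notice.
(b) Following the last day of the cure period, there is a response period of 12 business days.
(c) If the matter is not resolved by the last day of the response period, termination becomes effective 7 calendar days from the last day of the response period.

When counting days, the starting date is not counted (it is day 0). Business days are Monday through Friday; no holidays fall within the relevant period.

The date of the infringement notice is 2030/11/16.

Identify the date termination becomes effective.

2030/12/17

The last day of the cure period: 2030/11/16 + 8 days = 2030/11/24.
The last day of the response period: 12 business days after Sunday, 2030/11/24, skipping weekends — Nov 25, Nov 26, Nov 27, Nov 28, …, Dec 6, Dec 9, Dec 10 — lands on Tuesday, 2030/12/10.
The date termination becomes effective: 2030/12/10 + 7 days = 2030/12/17.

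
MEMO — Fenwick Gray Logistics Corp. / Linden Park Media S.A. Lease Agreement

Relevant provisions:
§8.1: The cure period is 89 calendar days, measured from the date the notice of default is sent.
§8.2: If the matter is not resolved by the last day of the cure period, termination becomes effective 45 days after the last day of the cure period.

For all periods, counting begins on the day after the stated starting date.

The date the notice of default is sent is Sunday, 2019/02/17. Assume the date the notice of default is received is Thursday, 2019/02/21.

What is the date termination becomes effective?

2019/07/01

Adding 89 calendar days to 2019/02/17 gives 2019/05/17, which is the last day of the cure period.
The date termination becomes effective: 2019/05/17 + 45 days = 2019/07/01.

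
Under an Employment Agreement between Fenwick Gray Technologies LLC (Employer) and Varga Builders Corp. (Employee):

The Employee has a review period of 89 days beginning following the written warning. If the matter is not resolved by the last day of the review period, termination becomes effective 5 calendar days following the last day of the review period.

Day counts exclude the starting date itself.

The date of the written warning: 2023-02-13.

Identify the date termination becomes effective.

The last day of the review period: 2023-02-13 + 89 days = 2023-05-13.
The date termination becomes effective: 5 calendar days after 2023-05-13 is 2023-05-18.

2023-05-18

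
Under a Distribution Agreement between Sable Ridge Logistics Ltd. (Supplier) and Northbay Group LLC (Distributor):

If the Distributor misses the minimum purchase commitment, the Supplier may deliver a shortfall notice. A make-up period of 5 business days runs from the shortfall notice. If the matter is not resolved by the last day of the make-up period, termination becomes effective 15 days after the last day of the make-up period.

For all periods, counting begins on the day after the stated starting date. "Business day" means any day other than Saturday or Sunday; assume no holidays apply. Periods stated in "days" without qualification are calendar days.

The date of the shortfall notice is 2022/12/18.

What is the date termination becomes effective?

2023/01/07

The last day of the make-up period: counting 5 business days from Sunday, 2022/12/18 (Dec 19, Dec 20, Dec 21, Dec 22, Dec 23, skipping weekends) reaches Friday, 2022/12/23.
Adding 15 calendar days to 2022/12/23 gives 2023/01/07, which is the date termination becomes effective.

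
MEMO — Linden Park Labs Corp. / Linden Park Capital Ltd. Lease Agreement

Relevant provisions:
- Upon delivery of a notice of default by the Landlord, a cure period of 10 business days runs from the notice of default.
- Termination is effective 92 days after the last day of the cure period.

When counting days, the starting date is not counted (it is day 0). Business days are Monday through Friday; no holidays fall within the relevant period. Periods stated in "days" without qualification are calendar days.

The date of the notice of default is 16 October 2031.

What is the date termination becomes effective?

The last day of the cure period: counting 10 business days from Thursday, 16 October 2031 (Oct 17, Oct 20, Oct 21, Oct 22, Oct 23, Oct 24, Oct 27, Oct 28, Oct 29, Oct 30, skipping weekends) reaches Thursday, 30 October 2031.
The date termination becomes effective: 92 calendar days after 30 October 2031 is 30 January 2032.

30 January 2032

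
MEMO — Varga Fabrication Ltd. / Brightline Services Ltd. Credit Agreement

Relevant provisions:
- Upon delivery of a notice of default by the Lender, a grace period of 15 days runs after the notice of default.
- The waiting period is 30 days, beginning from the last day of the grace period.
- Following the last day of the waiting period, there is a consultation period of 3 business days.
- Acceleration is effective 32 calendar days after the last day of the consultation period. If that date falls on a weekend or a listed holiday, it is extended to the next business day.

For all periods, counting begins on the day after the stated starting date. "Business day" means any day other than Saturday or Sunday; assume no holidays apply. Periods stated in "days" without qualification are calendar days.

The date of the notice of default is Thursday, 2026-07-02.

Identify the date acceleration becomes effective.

2026-09-21

The last day of the grace period: 2026-07-02 + 15 days = 2026-07-17.
The last day of the waiting period: 2026-07-17 + 30 days = 2026-08-16.
The last day of the consultation period: 3 business days after Sunday, 2026-08-16, skipping weekends — Aug 17, Aug 18, Aug 19 — lands on Wednesday, 2026-08-19.
The date acceleration becomes effective: 32 calendar days after 2026-08-19 is 2026-09-20. That falls on a Sunday, so it rolls to the next business day, Monday, 2026-09-21.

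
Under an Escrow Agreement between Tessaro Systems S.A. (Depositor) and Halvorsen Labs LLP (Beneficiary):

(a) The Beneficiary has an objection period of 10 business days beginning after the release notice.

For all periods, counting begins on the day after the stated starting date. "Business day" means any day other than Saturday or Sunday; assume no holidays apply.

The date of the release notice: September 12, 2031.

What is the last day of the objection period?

The last day of the objection period: 10 business days after Friday, September 12, 2031, skipping weekends — Sep 15, Sep 16, Sep 17, Sep 18, Sep 19, Sep 22, Sep 23, Sep 24, Sep 25, Sep 26 — lands on Friday, September 26, 2031.

September 26, 2031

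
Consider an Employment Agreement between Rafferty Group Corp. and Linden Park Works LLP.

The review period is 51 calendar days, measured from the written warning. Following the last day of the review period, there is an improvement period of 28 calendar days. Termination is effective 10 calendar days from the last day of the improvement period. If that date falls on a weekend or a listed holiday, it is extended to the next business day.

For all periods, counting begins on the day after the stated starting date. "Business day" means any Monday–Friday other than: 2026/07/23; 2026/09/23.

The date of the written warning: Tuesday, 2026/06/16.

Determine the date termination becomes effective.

2026/09/14

The last day of the review period: 51 calendar days after 2026/06/16 is 2026/08/06.
The last day of the improvement period: 28 calendar days after 2026/08/06 is 2026/09/03.
The date termination becomes effective: 2026/09/03 + 10 days = 2026/09/13. That falls on a Sunday, so it rolls to the next business day, Monday, 2026/09/14.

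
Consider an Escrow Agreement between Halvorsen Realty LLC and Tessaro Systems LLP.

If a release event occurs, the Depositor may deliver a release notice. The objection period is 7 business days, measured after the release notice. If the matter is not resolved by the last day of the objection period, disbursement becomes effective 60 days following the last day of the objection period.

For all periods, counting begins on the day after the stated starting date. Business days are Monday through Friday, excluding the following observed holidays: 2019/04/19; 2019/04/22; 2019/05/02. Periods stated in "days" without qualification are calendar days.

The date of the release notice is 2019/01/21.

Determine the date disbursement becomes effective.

The last day of the objection period: counting 7 business days from Monday, 2019/01/21 (Jan 22, Jan 23, Jan 24, Jan 25, Jan 28, Jan 29, Jan 30, skipping weekends) reaches Wednesday, 2019/01/30.
The date disbursement becomes effective: 60 calendar days after 2019/01/30 is 2019/03/31.

2019/03/31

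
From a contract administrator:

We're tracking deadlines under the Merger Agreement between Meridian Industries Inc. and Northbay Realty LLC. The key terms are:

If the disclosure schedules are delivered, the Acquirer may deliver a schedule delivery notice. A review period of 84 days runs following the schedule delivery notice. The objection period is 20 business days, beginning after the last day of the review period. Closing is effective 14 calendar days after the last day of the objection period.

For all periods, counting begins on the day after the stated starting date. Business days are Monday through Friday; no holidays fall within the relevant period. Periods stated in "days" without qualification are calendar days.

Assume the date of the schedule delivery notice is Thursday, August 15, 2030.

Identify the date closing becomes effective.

December 19, 2030

The last day of the review period: August 15, 2030 + 84 days = November 7, 2030.
The last day of the objection period: 20 business days after Thursday, November 7, 2030, skipping weekends — Nov 8, Nov 11, Nov 12, Nov 13, …, Dec 3, Dec 4, Dec 5 — lands on Thursday, December 5, 2030.
The date closing becomes effective: December 5, 2030 + 14 days = December 19, 2030.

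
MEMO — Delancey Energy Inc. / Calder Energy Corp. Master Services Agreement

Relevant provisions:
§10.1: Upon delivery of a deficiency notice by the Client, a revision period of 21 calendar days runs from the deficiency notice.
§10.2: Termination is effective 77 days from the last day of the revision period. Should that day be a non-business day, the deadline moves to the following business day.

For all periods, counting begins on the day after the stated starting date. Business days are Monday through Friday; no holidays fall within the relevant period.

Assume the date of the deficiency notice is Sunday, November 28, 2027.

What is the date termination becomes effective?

March 6, 2028

Adding 21 calendar days to November 28, 2027 gives December 19, 2027, which is the last day of the revision period.
The date termination becomes effective: 77 calendar days after December 19, 2027 is March 5, 2028. That falls on a Sunday, so it rolls to the next business day, Monday, March 6, 2028.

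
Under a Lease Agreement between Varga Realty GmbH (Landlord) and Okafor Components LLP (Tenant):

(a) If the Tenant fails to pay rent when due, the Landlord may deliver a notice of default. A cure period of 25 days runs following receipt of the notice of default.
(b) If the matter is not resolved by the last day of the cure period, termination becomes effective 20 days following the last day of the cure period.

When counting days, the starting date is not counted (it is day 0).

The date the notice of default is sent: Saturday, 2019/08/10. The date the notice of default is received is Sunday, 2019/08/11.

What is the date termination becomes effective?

2019/09/25

Adding 25 calendar days to 2019/08/11 gives 2019/09/05, which is the last day of the cure period.
Adding 20 calendar days to 2019/09/05 gives 2019/09/25, which is the date termination becomes effective.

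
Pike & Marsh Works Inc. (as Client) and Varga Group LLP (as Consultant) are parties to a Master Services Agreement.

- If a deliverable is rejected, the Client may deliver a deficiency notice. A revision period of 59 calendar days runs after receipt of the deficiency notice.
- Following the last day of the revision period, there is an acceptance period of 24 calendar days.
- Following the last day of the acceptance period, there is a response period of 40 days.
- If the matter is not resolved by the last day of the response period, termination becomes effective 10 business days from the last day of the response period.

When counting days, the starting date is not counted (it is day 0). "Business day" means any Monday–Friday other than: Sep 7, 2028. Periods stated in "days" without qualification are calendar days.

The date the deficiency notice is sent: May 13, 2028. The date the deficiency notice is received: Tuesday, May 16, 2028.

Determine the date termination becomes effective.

The last day of the revision period: 59 calendar days after May 16, 2028 is Jul 14, 2028.
The last day of the acceptance period: Jul 14, 2028 + 24 days = Aug 7, 2028.
The last day of the response period: Aug 7, 2028 + 40 days = Sep 16, 2028.
The date termination becomes effective: counting 10 business days from Saturday, Sep 16, 2028 (Sep 18, Sep 19, Sep 20, Sep 21, Sep 22, Sep 25, Sep 26, Sep 27, Sep 28, Sep 29, skipping weekends) reaches Friday, Sep 29, 2028.

Sep 29, 2028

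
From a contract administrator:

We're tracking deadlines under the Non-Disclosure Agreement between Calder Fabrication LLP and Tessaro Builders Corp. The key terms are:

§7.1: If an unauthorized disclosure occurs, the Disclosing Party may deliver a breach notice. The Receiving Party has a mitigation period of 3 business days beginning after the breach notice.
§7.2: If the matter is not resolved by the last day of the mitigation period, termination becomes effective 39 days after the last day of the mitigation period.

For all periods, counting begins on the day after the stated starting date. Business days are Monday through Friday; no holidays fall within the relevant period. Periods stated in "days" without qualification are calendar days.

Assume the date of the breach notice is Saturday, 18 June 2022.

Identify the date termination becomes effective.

31 July 2022

The last day of the mitigation period: 3 business days after Saturday, 18 June 2022, skipping weekends — Jun 20, Jun 21, Jun 22 — lands on Wednesday, 22 June 2022.
The date termination becomes effective: 22 June 2022 + 39 days = 31 July 2022.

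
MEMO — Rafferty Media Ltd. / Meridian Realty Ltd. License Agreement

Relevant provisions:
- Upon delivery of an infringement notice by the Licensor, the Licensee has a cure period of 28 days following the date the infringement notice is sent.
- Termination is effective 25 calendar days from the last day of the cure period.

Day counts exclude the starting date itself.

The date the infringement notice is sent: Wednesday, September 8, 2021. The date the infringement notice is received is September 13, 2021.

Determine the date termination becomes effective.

October 31, 2021

Adding 28 calendar days to September 8, 2021 gives October 6, 2021, which is the last day of the cure period.
Adding 25 calendar days to October 6, 2021 gives October 31, 2021, which is the date termination becomes effective.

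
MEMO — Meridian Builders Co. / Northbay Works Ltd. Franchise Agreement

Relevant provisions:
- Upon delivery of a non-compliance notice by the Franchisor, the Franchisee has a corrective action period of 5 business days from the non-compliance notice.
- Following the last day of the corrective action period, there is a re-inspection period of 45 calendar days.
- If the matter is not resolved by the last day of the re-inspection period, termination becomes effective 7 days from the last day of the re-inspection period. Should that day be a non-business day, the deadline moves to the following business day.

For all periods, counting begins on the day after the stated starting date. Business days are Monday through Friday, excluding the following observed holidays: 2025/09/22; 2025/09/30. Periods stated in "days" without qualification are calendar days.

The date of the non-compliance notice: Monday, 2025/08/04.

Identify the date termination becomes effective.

The last day of the corrective action period: 5 business days after Monday, 2025/08/04, skipping weekends — Aug 5, Aug 6, Aug 7, Aug 8, Aug 11 — lands on Monday, 2025/08/11.
Adding 45 calendar days to 2025/08/11 gives 2025/09/25, which is the last day of the re-inspection period.
The date termination becomes effective: 2025/09/25 + 7 days = 2025/10/02. 2025/10/02 is a Thursday and is not a listed holiday, so no roll-forward applies.

2025/10/02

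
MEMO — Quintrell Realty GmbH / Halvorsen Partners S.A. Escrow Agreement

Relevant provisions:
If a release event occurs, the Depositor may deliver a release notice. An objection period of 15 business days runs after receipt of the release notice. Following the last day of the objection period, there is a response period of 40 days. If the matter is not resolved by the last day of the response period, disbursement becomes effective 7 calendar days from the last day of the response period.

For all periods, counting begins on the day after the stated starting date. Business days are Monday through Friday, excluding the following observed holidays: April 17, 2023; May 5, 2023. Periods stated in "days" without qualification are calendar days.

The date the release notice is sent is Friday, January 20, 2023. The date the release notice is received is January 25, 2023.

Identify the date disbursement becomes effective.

The last day of the objection period: counting 15 business days from Wednesday, January 25, 2023 (Jan 26, Jan 27, Jan 30, Jan 31, …, Feb 13, Feb 14, Feb 15, skipping weekends) reaches Wednesday, February 15, 2023.
The last day of the response period: February 15, 2023 + 40 days = March 27, 2023.
Adding 7 calendar days to March 27, 2023 gives April 3, 2023, which is the date disbursement becomes effective.

April 3, 2023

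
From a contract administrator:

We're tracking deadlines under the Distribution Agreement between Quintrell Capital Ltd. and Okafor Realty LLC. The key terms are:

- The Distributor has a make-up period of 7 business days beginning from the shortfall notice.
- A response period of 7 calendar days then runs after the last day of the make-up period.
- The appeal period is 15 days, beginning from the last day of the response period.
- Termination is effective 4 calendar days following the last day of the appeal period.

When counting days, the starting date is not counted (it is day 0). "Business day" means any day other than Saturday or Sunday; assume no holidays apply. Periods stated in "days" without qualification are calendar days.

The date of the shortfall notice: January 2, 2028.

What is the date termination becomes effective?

February 6, 2028

The last day of the make-up period: 7 business days after Sunday, January 2, 2028, skipping weekends — Jan 3, Jan 4, Jan 5, Jan 6, Jan 7, Jan 10, Jan 11 — lands on Tuesday, January 11, 2028.
Adding 7 calendar days to January 11, 2028 gives January 18, 2028, which is the last day of the response period.
Adding 15 calendar days to January 18, 2028 gives February 2, 2028, which is the last day of the appeal period.
Adding 4 calendar days to February 2, 2028 gives February 6, 2028, which is the date termination becomes effective.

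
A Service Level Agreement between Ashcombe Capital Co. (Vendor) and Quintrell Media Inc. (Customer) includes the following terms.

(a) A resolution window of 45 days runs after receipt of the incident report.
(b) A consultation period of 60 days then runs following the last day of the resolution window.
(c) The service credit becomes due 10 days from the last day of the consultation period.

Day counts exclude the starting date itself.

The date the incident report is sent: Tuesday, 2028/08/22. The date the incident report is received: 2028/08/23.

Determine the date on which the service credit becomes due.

The last day of the resolution window: 45 calendar days after 2028/08/23 is 2028/10/07.
The last day of the consultation period: 60 calendar days after 2028/10/07 is 2028/12/06.
The date on which the service credit becomes due: 2028/12/06 + 10 days = 2028/12/16.

2028/12/16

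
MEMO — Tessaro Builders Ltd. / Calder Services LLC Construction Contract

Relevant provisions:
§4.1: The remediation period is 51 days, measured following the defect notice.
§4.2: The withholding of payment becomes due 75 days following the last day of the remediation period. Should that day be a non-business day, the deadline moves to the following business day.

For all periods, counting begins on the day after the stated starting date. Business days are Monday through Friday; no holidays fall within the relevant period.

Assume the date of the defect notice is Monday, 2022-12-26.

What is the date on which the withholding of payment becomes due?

2023-05-01

The last day of the remediation period: 51 calendar days after 2022-12-26 is 2023-02-15.
Adding 75 calendar days to 2023-02-15 gives 2023-05-01, which is the date on which the withholding of payment becomes due. 2023-05-01 is a Monday, so no roll-forward applies.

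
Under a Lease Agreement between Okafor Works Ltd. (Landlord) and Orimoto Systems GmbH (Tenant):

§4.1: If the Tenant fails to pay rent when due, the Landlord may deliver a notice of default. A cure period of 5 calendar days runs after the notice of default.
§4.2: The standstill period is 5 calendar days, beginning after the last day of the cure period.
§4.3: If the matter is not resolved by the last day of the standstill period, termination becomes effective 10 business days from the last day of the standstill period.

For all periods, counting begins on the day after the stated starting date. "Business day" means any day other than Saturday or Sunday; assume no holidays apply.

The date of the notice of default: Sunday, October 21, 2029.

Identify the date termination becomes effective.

The last day of the cure period: October 21, 2029 + 5 days = October 26, 2029.
The last day of the standstill period: 5 calendar days after October 26, 2029 is October 31, 2029.
From Wednesday, October 31, 2029, 10 business days (Nov 1, Nov 2, Nov 5, Nov 6, Nov 7, Nov 8, Nov 9, Nov 12, Nov 13, Nov 14, skipping weekends) brings us to Wednesday, November 14, 2029, which is the date termination becomes effective.

November 14, 2029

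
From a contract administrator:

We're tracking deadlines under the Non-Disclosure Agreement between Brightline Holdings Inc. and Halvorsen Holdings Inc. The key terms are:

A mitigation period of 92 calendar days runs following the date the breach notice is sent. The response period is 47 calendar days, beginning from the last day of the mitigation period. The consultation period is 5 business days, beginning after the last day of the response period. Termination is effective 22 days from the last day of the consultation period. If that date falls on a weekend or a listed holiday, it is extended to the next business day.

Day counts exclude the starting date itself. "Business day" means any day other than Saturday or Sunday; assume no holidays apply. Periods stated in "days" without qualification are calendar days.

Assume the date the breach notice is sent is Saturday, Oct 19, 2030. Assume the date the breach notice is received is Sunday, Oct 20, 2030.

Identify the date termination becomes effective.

Apr 7, 2031

The last day of the mitigation period: 92 calendar days after Oct 19, 2030 is Jan 19, 2031.
The last day of the response period: 47 calendar days after Jan 19, 2031 is Mar 7, 2031.
From Friday, Mar 7, 2031, 5 business days (Mar 10, Mar 11, Mar 12, Mar 13, Mar 14, skipping weekends) brings us to Friday, Mar 14, 2031, which is the last day of the consultation period.
The date termination becomes effective: Mar 14, 2031 + 22 days = Apr 5, 2031. That falls on a Saturday, so it rolls to the next business day, Monday, Apr 7, 2031.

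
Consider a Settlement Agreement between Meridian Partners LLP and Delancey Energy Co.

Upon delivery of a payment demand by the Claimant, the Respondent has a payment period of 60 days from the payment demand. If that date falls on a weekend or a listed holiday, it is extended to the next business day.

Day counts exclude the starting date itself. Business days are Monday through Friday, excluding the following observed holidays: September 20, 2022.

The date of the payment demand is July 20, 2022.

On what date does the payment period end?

The last day of the payment period: July 20, 2022 + 60 days = September 18, 2022. That falls on a Sunday, so it rolls to the next business day, Monday, September 19, 2022.

September 19, 2022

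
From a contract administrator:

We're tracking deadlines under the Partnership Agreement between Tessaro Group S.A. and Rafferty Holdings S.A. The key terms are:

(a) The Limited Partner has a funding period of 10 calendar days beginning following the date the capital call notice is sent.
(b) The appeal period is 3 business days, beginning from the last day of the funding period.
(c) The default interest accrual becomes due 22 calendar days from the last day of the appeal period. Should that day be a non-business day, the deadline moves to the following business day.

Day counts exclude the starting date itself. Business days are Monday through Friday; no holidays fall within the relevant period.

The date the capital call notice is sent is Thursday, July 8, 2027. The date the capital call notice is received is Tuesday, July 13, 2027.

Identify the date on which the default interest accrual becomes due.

August 12, 2027

The last day of the funding period: 10 calendar days after July 8, 2027 is July 18, 2027.
The last day of the appeal period: 3 business days after Sunday, July 18, 2027, skipping weekends — Jul 19, Jul 20, Jul 21 — lands on Wednesday, July 21, 2027.
The date on which the default interest accrual becomes due: 22 calendar days after July 21, 2027 is August 12, 2027. August 12, 2027 is a Thursday, so no roll-forward applies.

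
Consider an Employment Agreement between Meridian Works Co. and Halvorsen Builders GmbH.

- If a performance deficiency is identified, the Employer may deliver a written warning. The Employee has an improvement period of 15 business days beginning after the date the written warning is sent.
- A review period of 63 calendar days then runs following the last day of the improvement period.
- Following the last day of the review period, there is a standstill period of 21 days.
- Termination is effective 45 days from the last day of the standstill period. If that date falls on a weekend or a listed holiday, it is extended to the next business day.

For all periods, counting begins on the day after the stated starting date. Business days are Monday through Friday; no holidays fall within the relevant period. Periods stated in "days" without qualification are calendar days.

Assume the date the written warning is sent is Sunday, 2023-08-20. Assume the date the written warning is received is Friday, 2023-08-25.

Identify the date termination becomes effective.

2024-01-15

From Sunday, 2023-08-20, 15 business days (Aug 21, Aug 22, Aug 23, Aug 24, …, Sep 6, Sep 7, Sep 8, skipping weekends) brings us to Friday, 2023-09-08, which is the last day of the improvement period.
The last day of the review period: 63 calendar days after 2023-09-08 is 2023-11-10.
The last day of the standstill period: 21 calendar days after 2023-11-10 is 2023-12-01.
The date termination becomes effective: 45 calendar days after 2023-12-01 is 2024-01-15. 2024-01-15 is a Monday, so no roll-forward applies.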